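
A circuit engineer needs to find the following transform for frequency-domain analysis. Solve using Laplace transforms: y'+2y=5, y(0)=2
Take L of both sides: sY(s) - 2 + 2Y(s) = 5/s
Y(s)(s + 2) = 5/s + 2
Y(s) = 5/(s(s + 2)) + 2/(s + 2)
Partial fractions: 5/(s(s + 2)) = (5/2)/s - (5/2)/(s + 2)
So Y(s) = (5/2)/s - (1/2)/(s + 2)
Inverse transform (L^(-1){1/s} = 1, L^(-1){1/(s + 2)} = e^(-2t)):

Answer: y(t) = 5/2 - (1/2)·e^(-2t)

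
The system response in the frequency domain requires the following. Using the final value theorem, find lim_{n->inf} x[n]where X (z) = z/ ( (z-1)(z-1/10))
Final value theorem: lim x[n] = lim_{z->1} (z-1) * X(z)
(z-1) * X(z) = z/(z-1/10)
As z->1: 1/(1-1/10) = 1/(9/10) = 10/9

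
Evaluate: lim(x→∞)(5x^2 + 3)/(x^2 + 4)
Divide numerator and denominator by x^2:
lim (5+3/x^2)/(1+4/x^2)=5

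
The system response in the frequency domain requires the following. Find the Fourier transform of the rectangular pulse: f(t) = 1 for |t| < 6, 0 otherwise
F(omega) = integral from -6 to 6 of e^(-j*omega*t) dt
= 2*sin(6*omega)/omega = 12*sinc(6*omega/pi)

Answer: 2*sin(6*omega)/omega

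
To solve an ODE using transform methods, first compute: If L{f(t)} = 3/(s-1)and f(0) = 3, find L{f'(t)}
L{f'(t)} = s·F(s) - f(0) = 3s/(s-1) - 3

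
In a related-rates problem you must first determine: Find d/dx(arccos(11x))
d/dx[arccos(u)] = -u'/√(1-u²), u = 11x, u' = 11

Answer: -11/√(1-121x²)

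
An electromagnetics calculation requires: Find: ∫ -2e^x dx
Since d/dx[e^x]=+ e^x, we get -2e^x + C

Answer: -2e^x + C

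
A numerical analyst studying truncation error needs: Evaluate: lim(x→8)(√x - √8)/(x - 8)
Multiply by conjugate (√x + √8)/(√x + √8):
= (x - 8)/((x - 8)(√x + √8)) = 1/(√x + √8)
As x → 8: 1/(2√8)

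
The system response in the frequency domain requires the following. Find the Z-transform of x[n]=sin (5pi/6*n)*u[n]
Z{sin(w0*n)*u[n]}=z*sin(w0)/(z^2 - 2z*cos(w0) + 1)
With w0=5pi/6: X(z)=z*sin(5pi/6)/(z^2 - 2z*cos(5pi/6) + 1)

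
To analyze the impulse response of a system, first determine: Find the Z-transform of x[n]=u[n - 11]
Using the time-shift property: Z{u[n-11]} = z^(-11) * z/(z-1)
= z^(-10)/(z-1)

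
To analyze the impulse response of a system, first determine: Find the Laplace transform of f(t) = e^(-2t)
L{e^(at)} = 1/(s-a)
L{e^(-2t)} = 1/(s+2)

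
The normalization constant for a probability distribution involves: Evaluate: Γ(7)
Γ(n) = (n-1)! for positive integers
Γ(7) = 6! = 720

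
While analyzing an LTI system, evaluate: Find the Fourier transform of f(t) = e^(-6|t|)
Using the standard pair: F{e^(-a|t|)} = 2a/(a^2 + omega^2)
With a = 6: F(omega) = 12/(36 + omega^2)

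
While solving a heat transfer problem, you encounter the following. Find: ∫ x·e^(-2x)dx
Integration by parts: u = x, dv = e^(-2x) dx
du = dx, v = e^(-2x)/(-2)
= x·e^(-2x)/(-2) - ∫ e^(-2x)/(-2) dx
= x·e^(-2x)/(-2) - e^(-2x)/4 + C

Answer: e^(-2x)(x/(-2) - 1/4) + C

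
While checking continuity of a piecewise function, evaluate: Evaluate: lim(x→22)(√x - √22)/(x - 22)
Multiply by conjugate (√x + √22)/(√x + √22):
= (x - 22)/((x - 22)(√x + √22)) = 1/(√x + √22)
As x → 22: 1/(2√22)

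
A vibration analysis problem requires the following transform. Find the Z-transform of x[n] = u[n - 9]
Using the time-shift property: Z{u[n-9]}=z^(-9) * z/(z-1)
=z^(-8)/(z-1)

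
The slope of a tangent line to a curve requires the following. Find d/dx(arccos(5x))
d/dx[arccos(u)]=-u'/√(1-u²), u=5x, u'=5

Answer: -5/√(1 - 25x²)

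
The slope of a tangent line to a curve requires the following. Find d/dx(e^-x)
Chain rule: d/dx[e^u] = e^u · u' where u = -x
u' = -1

Answer: -1·e^-x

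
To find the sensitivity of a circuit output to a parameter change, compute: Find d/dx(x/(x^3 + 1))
Quotient rule: (f/g)'=(f'g - fg')/g²
f=x, f'=1
g=x^3 + 1, g'=3x^2

Answer: (1·(x^3 + 1) - 3x^3)/(x^3 + 1)²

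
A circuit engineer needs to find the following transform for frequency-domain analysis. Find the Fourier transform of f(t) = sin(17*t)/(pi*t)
sin(W*t)/(pi*t)=(W/pi)*sinc(W*t/pi) is the impulse response of the ideal low-pass filter with cutoff W (here W=17).
Its Fourier transform is a rectangular function:
F(omega)=1 for |omega| < 17, 0 otherwise

Answer: rect(omega/34) [i.e., 1 for |omega| < 17, 0 otherwise]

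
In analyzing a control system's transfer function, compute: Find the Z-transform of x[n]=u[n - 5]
Using the time-shift property: Z{u[n-5]}=z^(-5) * z/(z-1)
=z^(-4)/(z-1)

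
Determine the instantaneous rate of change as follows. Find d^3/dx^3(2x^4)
Apply power rule 3 times:
d^1: 8x^3
d^2: 24x^2
d^3: 48x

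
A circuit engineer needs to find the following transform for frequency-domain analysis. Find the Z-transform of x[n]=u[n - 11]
Using the time-shift property: Z{u[n-11]}=z^(-11)*z/(z-1)
=z^(-10)/(z-1)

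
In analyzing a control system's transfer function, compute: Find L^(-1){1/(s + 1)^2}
L^(-1){1/(s-a)^n}=t^(n-1)·e^(at)/(n-1)!
Here a=-1, n=2: t^1·e^(-t)/1

Answer: t·e^(-t)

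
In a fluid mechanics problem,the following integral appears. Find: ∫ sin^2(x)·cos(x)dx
Let u=sin(x), du=cos(x) dx
∫ u^2 du=u^3/3 + C

Answer: sin^3(x)/3 + C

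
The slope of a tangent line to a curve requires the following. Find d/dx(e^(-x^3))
Chain rule: d/dx[e^u]=e^u · u' where u=-x^3
u'=-3x^2

Answer: -3x^2·e^(-x^3)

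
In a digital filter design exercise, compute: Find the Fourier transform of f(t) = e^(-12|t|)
Using the standard pair: F{e^(-a|t|)} = 2a/(a^2+omega^2)
With a = 12: F(omega) = 24/(144+omega^2)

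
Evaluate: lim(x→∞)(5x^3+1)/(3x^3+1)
Divide numerator and denominator by x^3:
lim (5 + 1/x^3)/(3 + 1/x^3)=5/3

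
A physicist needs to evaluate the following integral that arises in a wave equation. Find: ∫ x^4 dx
Using power rule: ∫ x^4 dx=1/5 x^5 + C=(1/5)x^5 + C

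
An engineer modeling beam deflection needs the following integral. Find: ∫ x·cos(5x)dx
By parts: u = x, dv = cos(5x) dx
du = dx, v = sin(5x)/5
= x·sin(5x)/5 + cos(5x)/5² + C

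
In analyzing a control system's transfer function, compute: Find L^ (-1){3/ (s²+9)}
L^(-1){w/(s²+w²)} = sin(wt)
Here w = 3

Answer: sin(3t)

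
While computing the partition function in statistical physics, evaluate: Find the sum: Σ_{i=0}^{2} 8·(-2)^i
Geometric series: S = a(1 - r^n)/(1 - r)
a = 8, r = -2, n = 3
S = 8(1+8)/3 = 24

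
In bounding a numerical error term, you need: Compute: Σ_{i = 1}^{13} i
Using formula: Σ i^1=n(n+1)/2=13·14/2=91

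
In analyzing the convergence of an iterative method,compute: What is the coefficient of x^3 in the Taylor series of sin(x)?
sin(x)=Σ (-1)^k x^(2k+1)/(2k+1)!
For x^3: (-1)^1/3!=-1/6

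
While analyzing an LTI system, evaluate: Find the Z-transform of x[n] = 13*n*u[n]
Z{n*u[n]} = z/(z-1)^2
By linearity: Z{13*n*u[n]} = 13z/(z-1)^2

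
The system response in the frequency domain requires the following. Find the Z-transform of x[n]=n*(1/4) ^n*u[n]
Using the property Z{n * a^n * u[n]} = az/(z-a)^2
With a = 1/4: X(z) = (1/4)z/(z - 1/4)^2, |z| > 1/4

Answer: (1/4)z/(z - 1/4)^2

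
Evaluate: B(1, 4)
B(x,y)=Γ(x)Γ(y)/Γ(x + y)=(x-1)!(y-1)!/(x + y-1)!
B(1,4)=0!·3!/4!=1/4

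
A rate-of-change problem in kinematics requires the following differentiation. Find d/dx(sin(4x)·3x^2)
Product rule: (fg)'=f'g+fg'
f=sin(4x), f'=4·cos(4x)
g=3x^2, g'=6x

Answer: 12·cos(4x)·x^2+6·sin(4x)·x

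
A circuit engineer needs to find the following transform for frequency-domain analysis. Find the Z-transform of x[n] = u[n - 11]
Using the time-shift property: Z{u[n-11]}=z^(-11) * z/(z-1)
=z^(-10)/(z-1)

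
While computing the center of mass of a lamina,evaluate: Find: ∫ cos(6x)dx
Using substitution u=6x: ∫ cos(u) du/6=sin(u)/6 + C

Answer: (1/6)sin(6x) + C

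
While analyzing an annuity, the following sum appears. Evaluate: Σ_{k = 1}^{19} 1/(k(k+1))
Partial fractions: 1/(k(k+1))=1/k - 1/(k+1)
Telescoping sum: 1(1-1/20)=1·19/20

Answer: 19/20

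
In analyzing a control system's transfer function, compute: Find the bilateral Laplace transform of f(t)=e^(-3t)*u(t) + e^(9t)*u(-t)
For e^(-3t) * u(t): L = 1/(s+3), Re(s) > -3
For e^(9t) * u(-t): L = -1/(s-9), Re(s) < 9
Combined: F(s) = 1/(s+3)-1/(s-9), -3 < Re(s) < 9

Answer: 1/(s+3)-1/(s-9), ROC: -3 < Re(s) < 9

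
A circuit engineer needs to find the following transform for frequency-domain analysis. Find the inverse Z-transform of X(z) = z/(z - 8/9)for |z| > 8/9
Standard pair: z/(z-a) <-> a^n*u[n] for causal signals
With a = 8/9: x[n] = (8/9)^n*u[n]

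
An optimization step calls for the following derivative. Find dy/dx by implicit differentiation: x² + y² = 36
Differentiate both sides: 2x + 2y·(dy/dx) = 0
Solve: dy/dx = -2x/(2y) = -x/y

Answer: dy/dx = -x/y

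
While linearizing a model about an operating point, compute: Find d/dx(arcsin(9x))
d/dx[arcsin(u)] = u'/√(1-u²), u = 9x, u' = 9

Answer: 9/√(1-81x²)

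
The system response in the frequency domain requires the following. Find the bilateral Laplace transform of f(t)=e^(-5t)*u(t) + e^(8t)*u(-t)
For e^(-5t) * u(t): L=1/(s+5), Re(s) > -5
For e^(8t) * u(-t): L=-1/(s-8), Re(s) < 8
Combined: F(s)=1/(s+5)-1/(s-8), -5 < Re(s) < 8

Answer: 1/(s+5)-1/(s-8), ROC: -5 < Re(s) < 8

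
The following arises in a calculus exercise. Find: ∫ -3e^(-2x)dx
Since d/dx[e^(-2x)] = -2e^(-2x), we get 3/2 e^(-2x) + C

Answer: (3/2)e^(-2x) + C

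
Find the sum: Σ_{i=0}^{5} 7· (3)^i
Geometric series: S = a(1 - r^n)/(1 - r)
a = 7, r = 3, n = 6
S = 7(1-729)/-2 = 2548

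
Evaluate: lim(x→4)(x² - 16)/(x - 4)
Factor: (x² - 16)=(x-4)(x + 4)
Cancel (x-4): lim(x→4) (x + 4)=8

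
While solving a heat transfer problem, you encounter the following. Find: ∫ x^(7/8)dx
Power rule: ∫ x^(7/8) dx=x^(15/8)/(15/8)+C

Answer: (8/15)·x^(15/8)+C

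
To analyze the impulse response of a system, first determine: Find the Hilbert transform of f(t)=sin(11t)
The Hilbert transform shifts each frequency component by -pi/2.
H{sin(wt)}=-cos(wt)
With w=11: H{sin(11t)}=-cos(11t)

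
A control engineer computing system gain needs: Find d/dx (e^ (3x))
Chain rule: d/dx[e^u]=e^u · u' where u=3x
u'=3

Answer: 3·e^(3x)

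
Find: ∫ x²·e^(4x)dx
Integration by parts twice:
First: u=x², dv=e^(4x) dx => x²e^(4x)/4 - (2/4)∫ xe^(4x) dx
Second (∫ xe^(4x) dx): xe^(4x)/4 - e^(4x)/16
Combining: e^(4x)(x²/4-2x/16+2/64)+C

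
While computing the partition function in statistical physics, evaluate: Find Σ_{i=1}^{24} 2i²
= 2·n(n+1)(2n+1)/6 = 2·24·25·49/6 = 9800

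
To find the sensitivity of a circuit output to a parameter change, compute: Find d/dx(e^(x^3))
Chain rule: d/dx[e^u] = e^u · u' where u = x^3
u' = 3x^2

Answer: 3x^2·e^(x^3)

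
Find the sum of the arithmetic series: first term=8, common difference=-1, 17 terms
Last term: a_n = 8 + (17 - 1)·-1 = -8
Sum = n(a_1 + a_n)/2 = 17(8 + (-8))/2 = 0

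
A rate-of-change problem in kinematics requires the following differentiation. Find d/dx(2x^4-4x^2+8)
Power rule: d/dx(ax^n)=n·a·x^(n-1)
Term by term: 8·x^3-8·x

Answer: 8x^3-8x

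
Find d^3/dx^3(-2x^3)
Apply power rule 3 times:
d^1: -6x^2
d^2: -12x
d^3: -12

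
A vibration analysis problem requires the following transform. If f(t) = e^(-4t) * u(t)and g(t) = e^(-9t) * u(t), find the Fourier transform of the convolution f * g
By the convolution theorem: F{f*g} = F(omega)*G(omega)
F(omega) = 1/(4+j*omega), G(omega) = 1/(9+j*omega)
F{f*g} = 1/((4+j*omega)(9+j*omega))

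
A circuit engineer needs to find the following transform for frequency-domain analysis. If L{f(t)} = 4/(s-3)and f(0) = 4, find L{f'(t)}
L{f'(t)} = s·F(s) - f(0) = 4s/(s-3)-4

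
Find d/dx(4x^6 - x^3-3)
Power rule: d/dx(ax^n)=n·a·x^(n-1)
Term by term: 24·x^5-3·x^2

Answer: 24x^5-3x^2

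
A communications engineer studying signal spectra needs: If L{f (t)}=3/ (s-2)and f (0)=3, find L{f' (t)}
L{f'(t)}=s·F(s) - f(0)=3s/(s-2) - 3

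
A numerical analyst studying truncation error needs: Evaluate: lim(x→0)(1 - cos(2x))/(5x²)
Using 1-cos(u) ≈ u²/2 for small u:
(1-cos(2x)) ≈ (2x)²/2=4x²/2
So limit=4/(2·5)=2/5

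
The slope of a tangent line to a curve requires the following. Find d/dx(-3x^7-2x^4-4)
Power rule: d/dx(ax^n)=n·a·x^(n-1)
Term by term: -21·x^6 - 8·x^3

Answer: -21x^6 - 8x^3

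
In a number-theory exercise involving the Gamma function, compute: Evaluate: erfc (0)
erfc(x)=1 - erf(x); erfc(0)=1 - erf(0)=1-0=1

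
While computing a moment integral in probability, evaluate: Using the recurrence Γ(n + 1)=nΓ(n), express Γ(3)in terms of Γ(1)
Γ(3)=2Γ(2)=2·1Γ(1)=...=2!·Γ(1)=2·Γ(1)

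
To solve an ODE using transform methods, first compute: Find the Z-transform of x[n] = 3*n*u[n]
Z{n*u[n]} = z/(z-1)^2
By linearity: Z{3*n*u[n]} = 3z/(z-1)^2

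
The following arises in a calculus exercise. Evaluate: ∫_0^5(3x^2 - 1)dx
Step 1: Find antiderivative F(x)=x^3 - x
Step 2: F(5) - F(0)=120 - (0)=120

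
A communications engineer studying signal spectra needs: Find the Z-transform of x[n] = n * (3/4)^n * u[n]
Using the property Z{n * a^n * u[n]}=az/(z-a)^2
With a=3/4: X(z)=(3/4)z/(z - 3/4)^2, |z| > 3/4

Answer: (3/4)z/(z - 3/4)^2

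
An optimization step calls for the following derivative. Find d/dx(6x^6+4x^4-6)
Power rule: d/dx(ax^n) = n·a·x^(n-1)
Term by term: 36·x^5 + 16·x^3

Answer: 36x^5 + 16x^3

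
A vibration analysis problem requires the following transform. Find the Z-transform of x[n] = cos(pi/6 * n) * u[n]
Z{cos(w0*n)*u[n]} = z(z - cos(w0))/(z^2 - 2z*cos(w0) + 1)
With w0 = pi/6: X(z) = z(z - cos(pi/6))/(z^2 - 2z*cos(pi/6) + 1)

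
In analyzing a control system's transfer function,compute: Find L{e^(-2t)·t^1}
First shifting: L{e^(at)f(t)} = F(s-a)
L{t^1} = 1/s^2
Shift s → s + 2: 1/(s + 2)^2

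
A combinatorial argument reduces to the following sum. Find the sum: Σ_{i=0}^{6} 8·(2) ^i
Geometric series: S=a(1 - r^n)/(1 - r)
a=8, r=2, n=7
S=8(1 - 128)/-1=1016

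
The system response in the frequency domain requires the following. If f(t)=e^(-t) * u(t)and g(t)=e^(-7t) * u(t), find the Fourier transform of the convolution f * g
By the convolution theorem: F{f * g} = F(omega) * G(omega)
F(omega) = 1/(1+j * omega), G(omega) = 1/(7+j * omega)
F{f * g} = 1/((1+j * omega)(7+j * omega))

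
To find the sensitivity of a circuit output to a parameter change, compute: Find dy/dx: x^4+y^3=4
Differentiate: 4x^3+3y^2·(dy/dx) = 0
dy/dx = -4x^3/(3y^2)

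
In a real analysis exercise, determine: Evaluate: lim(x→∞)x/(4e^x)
Apply L'Hôpital 1 times (∞/∞ each time):
Eventually get 1!/(4e^x) → 0

Answer: 0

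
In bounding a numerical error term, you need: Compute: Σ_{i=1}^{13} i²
Using formula: Σ i^2=n(n+1)(2n+1)/6=13·14·27/6=819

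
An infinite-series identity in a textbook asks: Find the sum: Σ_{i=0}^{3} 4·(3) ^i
Geometric series: S=a(1 - r^n)/(1 - r)
a=4, r=3, n=4
S=4(1 - 81)/-2=160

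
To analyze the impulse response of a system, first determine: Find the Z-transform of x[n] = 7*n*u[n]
Z{n * u[n]} = z/(z-1)^2
By linearity: Z{7 * n * u[n]} = 7z/(z-1)^2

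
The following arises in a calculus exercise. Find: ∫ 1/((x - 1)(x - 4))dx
Partial fractions: 1/((x-1)(x-4)) = A/(x-1)+B/(x-4)
A = -1/3, B = 1/3
∫ [-1/3· 1/(x-1)+1/3· 1/(x-4)] dx
= (1/3)[ln|x-4| - ln|x-1|]+C

Answer: (1/3)·ln|(x-4)/(x-1)|+C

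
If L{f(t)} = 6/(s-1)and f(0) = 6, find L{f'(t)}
L{f'(t)} = s·F(s) - f(0) = 6s/(s-1) - 6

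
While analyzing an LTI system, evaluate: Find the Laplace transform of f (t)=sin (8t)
L{sin(wt)}=w/(s²+w²)
L{sin(8t)}=8/(s²+64)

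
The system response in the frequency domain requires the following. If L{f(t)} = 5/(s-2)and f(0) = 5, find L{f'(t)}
L{f'(t)}=s·F(s) - f(0)=5s/(s-2)-5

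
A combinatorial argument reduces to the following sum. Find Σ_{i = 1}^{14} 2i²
= 2·n(n+1)(2n+1)/6 = 2·14·15·29/6 = 2030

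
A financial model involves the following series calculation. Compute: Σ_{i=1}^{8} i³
Using formula: Σ i^3 = [n(n + 1)/2]² = [8·9/2]² = 1296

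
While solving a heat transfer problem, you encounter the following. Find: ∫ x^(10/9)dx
Power rule: ∫ x^(10/9) dx=x^(19/9)/(19/9) + C

Answer: (9/19)·x^(19/9) + C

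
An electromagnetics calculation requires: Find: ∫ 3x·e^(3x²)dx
Let u=3x², du=6x dx
∫ (1/2)e^u du=e^u/2 + C

Answer: e^(3x²)/2 + C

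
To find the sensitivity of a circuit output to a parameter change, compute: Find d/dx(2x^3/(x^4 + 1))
Quotient rule: (f/g)' = (f'g - fg')/g²
f = 2x^3, f' = 6x^2
g = x^4 + 1, g' = 4x^3

Answer: (6x^2·(x^4 + 1) - 8x^6)/(x^4 + 1)²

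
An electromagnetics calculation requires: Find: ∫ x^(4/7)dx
Power rule: ∫ x^(4/7) dx = x^(11/7)/(11/7)+C

Answer: (7/11)·x^(11/7)+C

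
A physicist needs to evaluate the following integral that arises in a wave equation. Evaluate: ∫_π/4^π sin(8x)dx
Antiderivative: -cos(8x)/8
Evaluate at bounds: [-cos(8·π)/8] - [-cos(8·π/4)/8]
=(-(1) + (1))/8=0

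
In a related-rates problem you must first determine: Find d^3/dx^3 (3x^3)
Apply power rule 3 times:
d^1: 9x^2
d^2: 18x
d^3: 18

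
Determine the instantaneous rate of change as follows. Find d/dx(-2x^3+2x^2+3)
Power rule: d/dx(ax^n)=n·a·x^(n-1)
Term by term: -6·x^2 + 4·x

Answer: -6x^2 + 4x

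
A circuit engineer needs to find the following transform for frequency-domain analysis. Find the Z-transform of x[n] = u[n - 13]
Using the time-shift property: Z{u[n-13]}=z^(-13)*z/(z-1)
=z^(-12)/(z-1)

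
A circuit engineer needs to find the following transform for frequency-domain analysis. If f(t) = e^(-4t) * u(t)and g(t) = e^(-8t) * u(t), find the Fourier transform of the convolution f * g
By the convolution theorem: F{f*g} = F(omega)*G(omega)
F(omega) = 1/(4+j*omega), G(omega) = 1/(8+j*omega)
F{f*g} = 1/((4+j*omega)(8+j*omega))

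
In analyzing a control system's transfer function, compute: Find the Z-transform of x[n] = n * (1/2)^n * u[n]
Using the property Z{n * a^n * u[n]}=az/(z-a)^2
With a=1/2: X(z)=(1/2)z/(z - 1/2)^2, |z| > 1/2

Answer: (1/2)z/(z - 1/2)^2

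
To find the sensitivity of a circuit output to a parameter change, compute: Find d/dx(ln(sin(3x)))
Chain rule: d/dx[ln(u)]=u'/u where u=sin(3x)
u'=3cos(3x)

Answer: (3cos(3x))/(sin(3x))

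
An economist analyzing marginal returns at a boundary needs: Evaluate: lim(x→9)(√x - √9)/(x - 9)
Multiply by conjugate (√x + √9)/(√x + √9):
=(x - 9)/((x - 9)(√x + √9))=1/(√x + √9)
As x → 9: 1/(2√9)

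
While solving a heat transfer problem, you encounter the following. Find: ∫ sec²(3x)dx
Since d/dx[tan(3x)] = 3sec²(3x), integral = tan(3x)/3+C

Answer: (1/3)tan(3x)+C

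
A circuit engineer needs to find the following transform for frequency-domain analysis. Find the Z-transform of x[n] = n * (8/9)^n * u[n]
Using the property Z{n*a^n*u[n]} = az/(z-a)^2
With a = 8/9: X(z) = (8/9)z/(z - 8/9)^2, |z| > 8/9

Answer: (8/9)z/(z - 8/9)^2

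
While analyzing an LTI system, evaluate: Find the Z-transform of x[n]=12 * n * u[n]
Z{n*u[n]} = z/(z-1)^2
By linearity: Z{12*n*u[n]} = 12z/(z-1)^2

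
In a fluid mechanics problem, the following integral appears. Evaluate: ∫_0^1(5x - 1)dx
Step 1: Find antiderivative F(x)=(5/2)x^2 - x
Step 2: F(1) - F(0)=3/2 - (0)=3/2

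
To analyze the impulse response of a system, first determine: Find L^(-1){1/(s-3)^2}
L^(-1){1/(s-a)^n}=t^(n-1)·e^(at)/(n-1)!
Here a=3, n=2: t^1·e^(3t)/1

Answer: t·e^(3t)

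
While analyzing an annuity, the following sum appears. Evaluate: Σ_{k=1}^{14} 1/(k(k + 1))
Partial fractions: 1/(k(k + 1)) = 1/k - 1/(k + 1)
Telescoping sum: 1(1 - 1/15) = 1·14/15

Answer: 14/15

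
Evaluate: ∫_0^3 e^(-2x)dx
Antiderivative: (1/(-2))e^(-2x)
Evaluate: (1/(-2))(e^-6 - 1)

Answer: (e^-6 - 1)/(-2)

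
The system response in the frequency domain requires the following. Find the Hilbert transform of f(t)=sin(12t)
The Hilbert transform shifts each frequency component by -pi/2.
H{sin(wt)}=-cos(wt)
With w=12: H{sin(12t)}=-cos(12t)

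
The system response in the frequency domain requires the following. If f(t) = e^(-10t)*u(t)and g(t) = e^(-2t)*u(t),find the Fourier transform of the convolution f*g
By the convolution theorem: F{f*g} = F(omega)*G(omega)
F(omega) = 1/(10+j*omega), G(omega) = 1/(2+j*omega)
F{f*g} = 1/((10+j*omega)(2+j*omega))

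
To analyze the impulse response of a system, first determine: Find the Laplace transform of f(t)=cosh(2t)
L{cosh(at)} = s/(s²-a²)
L{cosh(2t)} = s/(s²-4)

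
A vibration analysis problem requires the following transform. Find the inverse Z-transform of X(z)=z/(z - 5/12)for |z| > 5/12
Standard pair: z/(z-a) <-> a^n*u[n] for causal signals
With a = 5/12: x[n] = (5/12)^n*u[n]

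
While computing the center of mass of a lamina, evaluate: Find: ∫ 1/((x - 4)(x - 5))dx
Partial fractions: 1/((x-4)(x-5)) = A/(x-4)+B/(x-5)
A = -1, B = 1
∫ [-1· 1/(x-4)+1· 1/(x-5)] dx
= (1)[ln|x-5| - ln|x-4|]+C

Answer: ln|(x-5)/(x-4)|+C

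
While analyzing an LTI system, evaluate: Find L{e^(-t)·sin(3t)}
First shifting: L{e^(at)f(t)}=F(s-a)
L{sin(3t)}=3/(s² + 9)
Shift: 3/((s + 1)² + 9)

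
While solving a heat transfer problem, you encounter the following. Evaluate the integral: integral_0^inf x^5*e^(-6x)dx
This is a Gamma integral. Substitute u = 6x (du = 6 dx):
integral_0^inf x^5 * e^(-6x) dx = (1/6^6) integral_0^inf u^5 * e^(-u) du
= Gamma(6)/6^6 = 5!/6^6 = 120/46656

Answer: 5/1944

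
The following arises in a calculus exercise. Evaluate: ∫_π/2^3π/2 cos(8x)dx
Antiderivative: sin(8x)/8
Evaluate at bounds: [sin(8·3π/2)/8] - [sin(8·π/2)/8]
=((0) - (0))/8=0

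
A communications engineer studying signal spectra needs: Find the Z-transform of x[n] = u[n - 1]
Using the time-shift property: Z{u[n-1]}=z^(-1) * z/(z-1)
=z^(0)/(z-1)

Answer: 1/(z-1)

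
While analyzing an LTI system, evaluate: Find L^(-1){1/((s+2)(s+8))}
Partial fractions: 1/((s+2)(s+8))=A/(s+2)+B/(s+8)
Cover-up: A=1/(s+8)|_{s=-2}=1/6; B=1/(s+2)|_{s=-8}=-1/6
L^(-1)=(1/6)e^(-2t) - (1/6)e^(-8t)

Answer: (1/6)(e^(-2t) - e^(-8t))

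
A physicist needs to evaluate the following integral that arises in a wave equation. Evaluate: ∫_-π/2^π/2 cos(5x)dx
Antiderivative: sin(5x)/5
Evaluate at bounds: [sin(5·π/2)/5] - [sin(5·-π/2)/5]
= ((1) - (-1))/5 = 2/5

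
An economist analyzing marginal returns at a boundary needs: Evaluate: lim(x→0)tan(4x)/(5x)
tan(u) ≈ u for small u:
tan(4x)/(5x) ≈ 4x/(5x) = 4/5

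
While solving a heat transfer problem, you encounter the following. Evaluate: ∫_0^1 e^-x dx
Antiderivative: -e^-x
Evaluate: -(e^-1-1)

Answer: (e^-1-1)/(-1)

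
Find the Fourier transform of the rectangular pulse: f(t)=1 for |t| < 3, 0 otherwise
F(omega)=integral from -3 to 3 of e^(-j*omega*t) dt
=2*sin(3*omega)/omega=6*sinc(3*omega/pi)

Answer: 2*sin(3*omega)/omega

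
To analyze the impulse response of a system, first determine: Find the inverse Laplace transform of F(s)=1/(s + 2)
L^(-1){1/(s-a)} = c·e^(at)
Here a = -2, c = 1

Answer: e^(-2t)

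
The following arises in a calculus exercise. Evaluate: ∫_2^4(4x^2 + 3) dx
Step 1: Find antiderivative F(x)=(4/3)x^3 + 3x
Step 2: F(4) - F(2)=292/3 - (50/3)=242/3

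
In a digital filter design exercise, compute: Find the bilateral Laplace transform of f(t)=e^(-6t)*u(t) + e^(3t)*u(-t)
For e^(-6t) * u(t): L = 1/(s+6), Re(s) > -6
For e^(3t) * u(-t): L = -1/(s-3), Re(s) < 3
Combined: F(s) = 1/(s+6)-1/(s-3), -6 < Re(s) < 3

Answer: 1/(s+6)-1/(s-3), ROC: -6 < Re(s) < 3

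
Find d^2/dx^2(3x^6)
Apply power rule 2 times:
d^1: 18x^5
d^2: 90x^4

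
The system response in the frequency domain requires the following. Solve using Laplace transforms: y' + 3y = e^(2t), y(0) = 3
Take L: sY - 3 + 3Y=1/(s-2)
Y(s + 3)=1/(s-2) + 3
Y=1/((s-2)(s + 3)) + 3/(s + 3)
Partial fractions: 1/((s-2)(s + 3))=(1/5)/(s-2) - (1/5)/(s + 3)
So Y=(1/5)/(s-2) + (14/5)/(s + 3)
Inverse Laplace transform (L^(-1){1/(s-2)}=e^(2t), L^(-1){1/(s + 3)}=e^(-3t)):

Answer: y(t)=(1/5)·e^(2t) + (14/5)·e^(-3t)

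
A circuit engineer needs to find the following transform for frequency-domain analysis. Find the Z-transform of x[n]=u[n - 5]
Using the time-shift property: Z{u[n-5]}=z^(-5) * z/(z-1)
=z^(-4)/(z-1)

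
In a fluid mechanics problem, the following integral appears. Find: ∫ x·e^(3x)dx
Integration by parts: u = x, dv = e^(3x) dx
du = dx, v = e^(3x)/3
= x·e^(3x)/3 - ∫ e^(3x)/3 dx
= x·e^(3x)/3 - e^(3x)/9+C

Answer: e^(3x)(x/3-1/9)+C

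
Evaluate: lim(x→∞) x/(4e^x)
Apply L'Hôpital 1 times (∞/∞ each time):
Eventually get 1!/(4e^x) → 0

Answer: 0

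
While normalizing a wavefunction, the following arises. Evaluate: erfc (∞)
erfc(x)=1 - erf(x); erfc(∞)=1 - erf(∞)=1 - 1=0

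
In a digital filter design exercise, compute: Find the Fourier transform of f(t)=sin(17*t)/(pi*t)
sin(W * t)/(pi * t)=(W/pi) * sinc(W * t/pi) is the impulse response of the ideal low-pass filter with cutoff W (here W=17).
Its Fourier transform is a rectangular function:
F(omega)=1 for |omega| < 17, 0 otherwise

Answer: rect(omega/34) [i.e., 1 for |omega| < 17, 0 otherwise]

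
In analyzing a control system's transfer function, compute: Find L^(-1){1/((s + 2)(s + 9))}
Partial fractions: 1/((s+2)(s+9))=A/(s+2)+B/(s+9)
Cover-up: A=1/(s+9)|_{s=-2}=1/7; B=1/(s+2)|_{s=-9}=-1/7
L^(-1)=(1/7)e^(-2t) - (1/7)e^(-9t)

Answer: (1/7)(e^(-2t) - e^(-9t))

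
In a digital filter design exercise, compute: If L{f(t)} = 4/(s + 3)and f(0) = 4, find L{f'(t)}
L{f'(t)} = s·F(s) - f(0) = 4s/(s+3)-4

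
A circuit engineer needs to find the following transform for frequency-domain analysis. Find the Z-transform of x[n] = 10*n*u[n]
Z{n*u[n]}=z/(z-1)^2
By linearity: Z{10*n*u[n]}=10z/(z-1)^2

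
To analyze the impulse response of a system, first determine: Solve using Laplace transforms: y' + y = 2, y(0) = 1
Take L of both sides: sY(s)-1+Y(s)=2/s
Y(s)(s+1)=2/s+1
Y(s)=2/(s(s+1))+1/(s+1)
Partial fractions: 2/(s(s+1))=2/s - 2/(s+1)
So Y(s)=2/s - 1/(s+1)
Inverse transform (L^(-1){1/s}=1, L^(-1){1/(s+1)}=e^(-t)):

Answer: y(t)=2 - e^(-t)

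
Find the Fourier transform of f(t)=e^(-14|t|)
Using the standard pair: F{e^(-a|t|)} = 2a/(a^2 + omega^2)
With a = 14: F(omega) = 28/(196 + omega^2)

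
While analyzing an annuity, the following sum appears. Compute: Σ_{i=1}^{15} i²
Using formula: Σ i^2 = n(n + 1)(2n + 1)/6 = 15·16·31/6 = 1240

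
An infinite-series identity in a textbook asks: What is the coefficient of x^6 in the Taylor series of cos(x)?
cos(x)=Σ (-1)^k x^(2k)/(2k)!
For x^6: (-1)^3/6!=-1/720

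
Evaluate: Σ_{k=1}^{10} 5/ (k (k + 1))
Partial fractions: 5/(k(k+1))=5/k - 5/(k+1)
Telescoping sum: 5(1-1/11)=5·10/11

Answer: 50/11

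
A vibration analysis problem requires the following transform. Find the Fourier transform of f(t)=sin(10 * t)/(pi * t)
sin(W*t)/(pi*t) = (W/pi)*sinc(W*t/pi) is the impulse response of the ideal low-pass filter with cutoff W (here W = 10).
Its Fourier transform is a rectangular function:
F(omega) = 1 for |omega| < 10, 0 otherwise

Answer: rect(omega/20) [i.e., 1 for |omega| < 10, 0 otherwise]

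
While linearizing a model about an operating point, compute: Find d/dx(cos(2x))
Chain rule: d/dx[cos(u)]=-sin(u)·u' where u=2x
u'=2

Answer: -2·sin(2x)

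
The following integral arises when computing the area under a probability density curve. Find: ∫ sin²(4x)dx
Using identity sin²(u)=(1 - cos(2u))/2:
∫ (1 - cos(8x))/2 dx=x/2 - sin(8x)/16+C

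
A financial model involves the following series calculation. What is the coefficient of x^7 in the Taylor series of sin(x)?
sin(x)=Σ (-1)^k x^(2k + 1)/(2k + 1)!
For x^7: (-1)^3/7!=-1/5040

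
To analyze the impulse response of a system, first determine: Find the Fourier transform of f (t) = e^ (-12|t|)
Using the standard pair: F{e^(-a|t|)} = 2a/(a^2 + omega^2)
With a = 12: F(omega) = 24/(144 + omega^2)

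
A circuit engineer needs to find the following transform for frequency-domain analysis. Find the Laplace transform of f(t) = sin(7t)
L{sin(wt)}=w/(s²+w²)
L{sin(7t)}=7/(s²+49)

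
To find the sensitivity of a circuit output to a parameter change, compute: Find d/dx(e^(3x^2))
Chain rule: d/dx[e^u]=e^u · u' where u=3x^2
u'=6x

Answer: 6x·e^(3x^2)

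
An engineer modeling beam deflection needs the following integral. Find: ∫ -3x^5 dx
Using power rule: ∫ -3x^5 dx=-3/6 x^6 + C=(-1/2)x^6 + C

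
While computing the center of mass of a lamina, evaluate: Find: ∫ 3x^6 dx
Using power rule: ∫ 3x^6 dx=3/7 x^7 + C=(3/7)x^7 + C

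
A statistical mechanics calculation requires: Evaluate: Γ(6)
Γ(n) = (n-1)! for positive integers
Γ(6) = 5! = 120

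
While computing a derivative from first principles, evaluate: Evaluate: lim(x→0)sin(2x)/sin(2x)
sin(u) ≈ u for small u:
sin(2x)/sin(2x) ≈ 2x/(2x) = 2/2

Answer: 1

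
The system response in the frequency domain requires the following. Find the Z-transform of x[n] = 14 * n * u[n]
Z{n * u[n]}=z/(z-1)^2
By linearity: Z{14 * n * u[n]}=14z/(z-1)^2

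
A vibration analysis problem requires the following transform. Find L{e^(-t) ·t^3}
First shifting: L{e^(at)f(t)} = F(s-a)
L{t^3} = 6/s^4
Shift s → s + 1: 6/(s + 1)^4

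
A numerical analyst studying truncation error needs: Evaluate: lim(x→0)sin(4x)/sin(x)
sin(u) ≈ u for small u:
sin(4x)/sin(x) ≈ 4x/(x) = 4/1

Answer: 4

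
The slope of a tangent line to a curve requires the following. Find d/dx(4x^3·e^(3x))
Product rule: (fg)' = f'g + fg'
f = 4x^3, f' = 12x^2
g = e^(3x), g' = 3·e^(3x)

Answer: 12x^2·e^(3x) + 12x^3·e^(3x)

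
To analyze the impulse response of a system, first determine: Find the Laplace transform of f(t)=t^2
L{t^n}=n!/s^(n+1)
L{t^2}=2!/s^3=2/s^3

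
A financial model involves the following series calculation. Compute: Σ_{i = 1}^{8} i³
Using formula: Σ i^3 = [n(n + 1)/2]² = [8·9/2]² = 1296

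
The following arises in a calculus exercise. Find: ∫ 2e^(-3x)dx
Since d/dx[e^(-3x)] = -3e^(-3x), we get -2/3 e^(-3x) + C

Answer: (-2/3)e^(-3x) + C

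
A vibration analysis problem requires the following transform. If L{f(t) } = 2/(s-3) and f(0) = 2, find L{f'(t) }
L{f'(t)}=s·F(s) - f(0)=2s/(s-3) - 2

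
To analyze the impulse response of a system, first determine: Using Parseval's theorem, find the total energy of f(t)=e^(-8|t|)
Parseval's theorem: E=integral |f(t)|^2 dt=(1/2pi) integral |F(omega)|^2 domega
E=integral_{-inf}^{inf} e^(-16|t|) dt=2*integral_0^inf e^(-16t) dt=2/(2*8)=1/8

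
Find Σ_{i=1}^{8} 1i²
=1·n(n + 1)(2n + 1)/6=1·8·9·17/6=204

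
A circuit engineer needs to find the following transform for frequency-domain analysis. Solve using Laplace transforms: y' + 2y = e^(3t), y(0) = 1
Take L: sY - 1+2Y = 1/(s-3)
Y(s+2) = 1/(s-3)+1
Y = 1/((s-3)(s+2))+1/(s+2)
Partial fractions: 1/((s-3)(s+2)) = (1/5)/(s-3) - (1/5)/(s+2)
So Y = (1/5)/(s-3)+(4/5)/(s+2)
Inverse Laplace transform (L^(-1){1/(s-3)} = e^(3t), L^(-1){1/(s+2)} = e^(-2t)):

Answer: y(t) = (1/5)·e^(3t)+(4/5)·e^(-2t)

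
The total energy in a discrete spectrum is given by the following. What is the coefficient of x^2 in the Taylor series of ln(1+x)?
ln(1+x)=Σ (-1)^(n+1) x^n/n
Coefficient of x^2=(-1)^3/2=-1/2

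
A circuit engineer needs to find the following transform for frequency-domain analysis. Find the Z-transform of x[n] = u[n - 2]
Using the time-shift property: Z{u[n-2]} = z^(-2)*z/(z-1)
= z^(-1)/(z-1)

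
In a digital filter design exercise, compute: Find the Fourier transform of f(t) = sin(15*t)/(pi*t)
sin(W * t)/(pi * t)=(W/pi) * sinc(W * t/pi) is the impulse response of the ideal low-pass filter with cutoff W (here W=15).
Its Fourier transform is a rectangular function:
F(omega)=1 for |omega| < 15, 0 otherwise

Answer: rect(omega/30) [i.e., 1 for |omega| < 15, 0 otherwise]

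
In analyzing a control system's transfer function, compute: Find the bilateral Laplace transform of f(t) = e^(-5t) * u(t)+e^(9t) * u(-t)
For e^(-5t)*u(t): L = 1/(s + 5), Re(s) > -5
For e^(9t)*u(-t): L = -1/(s-9), Re(s) < 9
Combined: F(s) = 1/(s + 5) - 1/(s-9), -5 < Re(s) < 9

Answer: 1/(s + 5) - 1/(s-9), ROC: -5 < Re(s) < 9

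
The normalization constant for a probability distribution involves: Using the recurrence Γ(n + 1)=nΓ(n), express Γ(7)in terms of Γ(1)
Γ(7) = 6Γ(6) = 6·5Γ(5) = ... = 6!·Γ(1) = 720·Γ(1)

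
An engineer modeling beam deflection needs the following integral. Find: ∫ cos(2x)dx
Using substitution u=2x: ∫ cos(u) du/2=sin(u)/2+C

Answer: (1/2)sin(2x)+C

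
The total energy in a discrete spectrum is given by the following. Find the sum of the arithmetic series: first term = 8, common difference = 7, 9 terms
Last term: a_n=8+(9-1)·7=64
Sum=n(a_1+a_n)/2=9(8+64)/2=324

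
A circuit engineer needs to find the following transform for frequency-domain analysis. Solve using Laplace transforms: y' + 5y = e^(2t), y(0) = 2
Take L: sY - 2 + 5Y=1/(s-2)
Y(s + 5)=1/(s-2) + 2
Y=1/((s-2)(s + 5)) + 2/(s + 5)
Partial fractions: 1/((s-2)(s + 5))=(1/7)/(s-2) - (1/7)/(s + 5)
So Y=(1/7)/(s-2) + (13/7)/(s + 5)
Inverse Laplace transform (L^(-1){1/(s-2)}=e^(2t), L^(-1){1/(s + 5)}=e^(-5t)):

Answer: y(t)=(1/7)·e^(2t) + (13/7)·e^(-5t)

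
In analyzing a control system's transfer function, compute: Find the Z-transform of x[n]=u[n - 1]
Using the time-shift property: Z{u[n-1]}=z^(-1)*z/(z-1)
=z^(0)/(z-1)

Answer: 1/(z-1)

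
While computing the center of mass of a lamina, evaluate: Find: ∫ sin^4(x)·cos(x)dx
Let u=sin(x), du=cos(x) dx
∫ u^4 du=u^5/5+C

Answer: sin^5(x)/5+C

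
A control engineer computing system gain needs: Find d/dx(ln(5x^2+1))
Chain rule: d/dx[ln(u)] = u'/u where u = 5x^2+1
u' = 10x

Answer: (10x)/(5x^2+1)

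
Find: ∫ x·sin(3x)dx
By parts: u = x, dv = sin(3x) dx
du = dx, v = -cos(3x)/3
= -x·cos(3x)/3 + sin(3x)/3² + C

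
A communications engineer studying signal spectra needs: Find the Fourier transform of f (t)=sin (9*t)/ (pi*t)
sin(W*t)/(pi*t)=(W/pi)*sinc(W*t/pi) is the impulse response of the ideal low-pass filter with cutoff W (here W=9).
Its Fourier transform is a rectangular function:
F(omega)=1 for |omega| < 9, 0 otherwise

Answer: rect(omega/18) [i.e., 1 for |omega| < 9, 0 otherwise]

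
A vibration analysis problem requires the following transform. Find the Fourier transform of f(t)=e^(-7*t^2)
The Fourier transform of a Gaussian e^(-a*t^2) is sqrt(pi/a)*e^(-omega^2/(4a)).
With a = 7: F(omega) = sqrt(pi/7)*e^(-omega^2/28)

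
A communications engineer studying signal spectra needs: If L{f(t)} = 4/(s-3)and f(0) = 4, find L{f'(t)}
L{f'(t)} = s·F(s) - f(0) = 4s/(s-3)-4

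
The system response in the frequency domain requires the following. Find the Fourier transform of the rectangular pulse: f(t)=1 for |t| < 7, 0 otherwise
F(omega)=integral from -7 to 7 of e^(-j * omega * t) dt
=2 * sin(7 * omega)/omega=14 * sinc(7 * omega/pi)

Answer: 2 * sin(7 * omega)/omega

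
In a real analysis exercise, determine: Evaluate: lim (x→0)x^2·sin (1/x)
Squeeze theorem: -|x^2| ≤ x^2·sin(1/x) ≤ |x^2|
Since x^2 → 0 as x → 0, by squeeze theorem the limit is 0

Answer: 0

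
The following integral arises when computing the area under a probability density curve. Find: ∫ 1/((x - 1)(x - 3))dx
Partial fractions: 1/((x-1)(x-3))=A/(x-1) + B/(x-3)
A=-1/2, B=1/2
∫ [-1/2· 1/(x-1) + 1/2· 1/(x-3)] dx
=(1/2)[ln|x-3| - ln|x-1|] + C

Answer: (1/2)·ln|(x-3)/(x-1)| + C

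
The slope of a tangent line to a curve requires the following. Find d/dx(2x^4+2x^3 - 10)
Power rule: d/dx(ax^n) = n·a·x^(n-1)
Term by term: 8·x^3+6·x^2

Answer: 8x^3+6x^2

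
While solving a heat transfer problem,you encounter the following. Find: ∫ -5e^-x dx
Since d/dx[e^-x] = - e^-x, we get 5e^-x + C

Answer: 5e^-x + C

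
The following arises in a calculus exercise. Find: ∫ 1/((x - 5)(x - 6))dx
Partial fractions: 1/((x-5)(x-6)) = A/(x-5)+B/(x-6)
A = -1, B = 1
∫ [-1· 1/(x-5)+1· 1/(x-6)] dx
= (1)[ln|x-6| - ln|x-5|]+C

Answer: ln|(x-6)/(x-5)|+C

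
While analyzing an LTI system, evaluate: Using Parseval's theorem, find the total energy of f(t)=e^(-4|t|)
Parseval's theorem: E=integral |f(t)|^2 dt=(1/2pi) integral |F(omega)|^2 domega
E=integral_{-inf}^{inf} e^(-8|t|) dt=2 * integral_0^inf e^(-8t) dt=2/(2 * 4)=1/4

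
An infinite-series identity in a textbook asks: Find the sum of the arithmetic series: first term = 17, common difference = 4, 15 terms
Last term: a_n = 17+(15-1)·4 = 73
Sum = n(a_1+a_n)/2 = 15(17+73)/2 = 675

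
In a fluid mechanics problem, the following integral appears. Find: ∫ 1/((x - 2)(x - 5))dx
Partial fractions: 1/((x-2)(x-5)) = A/(x-2)+B/(x-5)
A = -1/3, B = 1/3
∫ [-1/3· 1/(x-2)+1/3· 1/(x-5)] dx
= (1/3)[ln|x-5| - ln|x-2|]+C

Answer: (1/3)·ln|(x-5)/(x-2)|+C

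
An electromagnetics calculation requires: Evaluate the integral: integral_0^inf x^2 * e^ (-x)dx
This is a Gamma integral. Substitute u = 1x:
integral_0^inf x^2*e^(-x) dx = (1/1^3) integral_0^inf u^2*e^(-u) du
= Gamma(3)/1^3 = 2!/1^3 = 2/1

Answer: 2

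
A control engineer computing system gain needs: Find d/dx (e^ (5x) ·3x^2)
Product rule: (fg)'=f'g + fg'
f=e^(5x), f'=5·e^(5x)
g=3x^2, g'=6x

Answer: 15·e^(5x)·x^2 + 6·e^(5x)·x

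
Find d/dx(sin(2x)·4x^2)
Product rule: (fg)'=f'g+fg'
f=sin(2x), f'=2·cos(2x)
g=4x^2, g'=8x

Answer: 8·cos(2x)·x^2+8·sin(2x)·x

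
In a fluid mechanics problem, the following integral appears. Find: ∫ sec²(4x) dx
Since d/dx[tan(4x)]=4sec²(4x), integral=tan(4x)/4 + C

Answer: (1/4)tan(4x) + C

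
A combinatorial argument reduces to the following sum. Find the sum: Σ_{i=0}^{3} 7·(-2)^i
Geometric series: S = a(1 - r^n)/(1 - r)
a = 7, r = -2, n = 4
S = 7(1 - 16)/3 = -35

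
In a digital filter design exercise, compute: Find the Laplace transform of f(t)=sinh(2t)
L{sinh(at)} = a/(s²-a²)
L{sinh(2t)} = 2/(s²-4)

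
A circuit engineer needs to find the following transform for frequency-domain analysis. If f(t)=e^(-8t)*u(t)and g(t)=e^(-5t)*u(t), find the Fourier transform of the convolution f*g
By the convolution theorem: F{f*g} = F(omega)*G(omega)
F(omega) = 1/(8 + j*omega), G(omega) = 1/(5 + j*omega)
F{f*g} = 1/((8 + j*omega)(5 + j*omega))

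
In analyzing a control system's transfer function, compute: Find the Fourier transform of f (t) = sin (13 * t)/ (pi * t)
sin(W * t)/(pi * t)=(W/pi) * sinc(W * t/pi) is the impulse response of the ideal low-pass filter with cutoff W (here W=13).
Its Fourier transform is a rectangular function:
F(omega)=1 for |omega| < 13, 0 otherwise

Answer: rect(omega/26) [i.e., 1 for |omega| < 13, 0 otherwise]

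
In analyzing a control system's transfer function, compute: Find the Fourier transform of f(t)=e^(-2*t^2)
The Fourier transform of a Gaussian e^(-a * t^2) is sqrt(pi/a) * e^(-omega^2/(4a)).
With a = 2: F(omega) = sqrt(pi/2) * e^(-omega^2/8)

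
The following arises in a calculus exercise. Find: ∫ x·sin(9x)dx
By parts: u = x, dv = sin(9x) dx
du = dx, v = -cos(9x)/9
= -x·cos(9x)/9 + sin(9x)/9² + C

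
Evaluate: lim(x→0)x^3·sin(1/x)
Squeeze theorem: -|x^3| ≤ x^3·sin(1/x) ≤ |x^3|
Since x^3 → 0 as x → 0, by squeeze theorem the limit is 0

Answer: 0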